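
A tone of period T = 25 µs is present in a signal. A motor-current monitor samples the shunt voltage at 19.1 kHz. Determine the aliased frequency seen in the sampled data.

T = 25 µs → f = 1/T = 40 kHz.
40 kHz mod fs = 1.8 kHz.
1.8 kHz ≤ fs/2 = 9.55 kHz, appears at 1.8 kHz.

1.8 kHz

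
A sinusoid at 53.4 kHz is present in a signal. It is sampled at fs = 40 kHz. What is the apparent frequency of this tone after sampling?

53.4 kHz mod fs = 13.4 kHz.
13.4 kHz ≤ fs/2 = 20 kHz, appears at 13.4 kHz.

13.4 kHz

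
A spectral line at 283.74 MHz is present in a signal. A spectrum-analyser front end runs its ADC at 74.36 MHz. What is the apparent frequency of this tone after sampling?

13.7 MHz

283.74 MHz mod fs = 60.66 MHz.
60.66 MHz > fs/2 = 37.18 MHz, folds to fs − 60.66 MHz = 13.7 MHz.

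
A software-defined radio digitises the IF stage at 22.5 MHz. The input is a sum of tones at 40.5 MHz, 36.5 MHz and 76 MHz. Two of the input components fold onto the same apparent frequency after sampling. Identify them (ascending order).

36.5 MHz, 76 MHz

fs/2 = 11.25 MHz.
40.5 MHz mod fs = 18 MHz.
18 MHz > fs/2 = 11.25 MHz, folds to fs − 18 MHz = 4.5 MHz.
36.5 MHz mod fs = 14 MHz.
14 MHz > fs/2 = 11.25 MHz, folds to fs − 14 MHz = 8.5 MHz.
76 MHz mod fs = 8.5 MHz.
8.5 MHz ≤ fs/2 = 11.25 MHz, appears at 8.5 MHz.
36.5 MHz and 76 MHz both map to 8.5 MHz.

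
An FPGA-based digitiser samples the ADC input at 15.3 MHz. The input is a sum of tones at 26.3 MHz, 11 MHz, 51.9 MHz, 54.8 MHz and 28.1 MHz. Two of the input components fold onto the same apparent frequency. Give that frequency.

fs/2 = 7.65 MHz.
26.3 MHz mod fs = 11 MHz.
11 MHz > fs/2 = 7.65 MHz, folds to fs − 11 MHz = 4.3 MHz.
11 MHz > fs/2 = 7.65 MHz, folds to fs − 11 MHz = 4.3 MHz.
51.9 MHz mod fs = 6 MHz.
6 MHz ≤ fs/2 = 7.65 MHz, appears at 6 MHz.
54.8 MHz mod fs = 8.9 MHz.
8.9 MHz > fs/2 = 7.65 MHz, folds to fs − 8.9 MHz = 6.4 MHz.
28.1 MHz mod fs = 12.8 MHz.
12.8 MHz > fs/2 = 7.65 MHz, folds to fs − 12.8 MHz = 2.5 MHz.
11 MHz and 26.3 MHz both map to 4.3 MHz.

4.3 MHz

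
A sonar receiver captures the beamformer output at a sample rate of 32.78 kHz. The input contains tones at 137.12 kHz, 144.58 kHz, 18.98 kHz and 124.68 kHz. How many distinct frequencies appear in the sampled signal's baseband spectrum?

4

fs/2 = 16.39 kHz.
137.12 kHz mod fs = 6 kHz.
6 kHz ≤ fs/2 = 16.39 kHz, appears at 6 kHz.
144.58 kHz mod fs = 13.46 kHz.
13.46 kHz ≤ fs/2 = 16.39 kHz, appears at 13.46 kHz.
18.98 kHz > fs/2 = 16.39 kHz, folds to fs − 18.98 kHz = 13.8 kHz.
124.68 kHz mod fs = 26.34 kHz.
26.34 kHz > fs/2 = 16.39 kHz, folds to fs − 26.34 kHz = 6.44 kHz.
Distinct values: {6 kHz, 6.44 kHz, 13.46 kHz, 13.8 kHz} → 4.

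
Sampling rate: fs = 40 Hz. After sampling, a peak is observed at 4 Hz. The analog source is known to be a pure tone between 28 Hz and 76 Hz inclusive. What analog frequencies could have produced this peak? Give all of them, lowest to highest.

36 Hz, 44 Hz, 76 Hz

Frequencies that alias to 4 Hz are k·fs ± 4 Hz for integer k ≥ 0.
k=0: 4 Hz.
k=1: 36 Hz, 44 Hz.
k=2: 76 Hz, 84 Hz.
k=3: 116 Hz, 124 Hz.
Within [28 Hz, 76 Hz]: 36 Hz, 44 Hz, 76 Hz.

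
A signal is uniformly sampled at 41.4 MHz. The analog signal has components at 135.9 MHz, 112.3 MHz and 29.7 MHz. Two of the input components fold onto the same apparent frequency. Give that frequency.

fs/2 = 20.7 MHz.
135.9 MHz mod fs = 11.7 MHz.
11.7 MHz ≤ fs/2 = 20.7 MHz, appears at 11.7 MHz.
112.3 MHz mod fs = 29.5 MHz.
29.5 MHz > fs/2 = 20.7 MHz, folds to fs − 29.5 MHz = 11.9 MHz.
29.7 MHz > fs/2 = 20.7 MHz, folds to fs − 29.7 MHz = 11.7 MHz.
29.7 MHz and 135.9 MHz both map to 11.7 MHz.

11.7 MHz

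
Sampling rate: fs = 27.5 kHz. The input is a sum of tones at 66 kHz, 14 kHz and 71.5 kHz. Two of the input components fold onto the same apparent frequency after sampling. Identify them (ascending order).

66 kHz, 71.5 kHz

fs/2 = 13.75 kHz.
66 kHz mod fs = 11 kHz.
11 kHz ≤ fs/2 = 13.75 kHz, appears at 11 kHz.
14 kHz > fs/2 = 13.75 kHz, folds to fs − 14 kHz = 13.5 kHz.
71.5 kHz mod fs = 16.5 kHz.
16.5 kHz > fs/2 = 13.75 kHz, folds to fs − 16.5 kHz = 11 kHz.
66 kHz and 71.5 kHz both map to 11 kHz.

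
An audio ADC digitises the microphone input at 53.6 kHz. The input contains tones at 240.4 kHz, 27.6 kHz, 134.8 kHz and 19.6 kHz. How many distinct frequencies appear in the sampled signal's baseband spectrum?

2

fs/2 = 26.8 kHz.
240.4 kHz mod fs = 26 kHz.
26 kHz ≤ fs/2 = 26.8 kHz, appears at 26 kHz.
27.6 kHz > fs/2 = 26.8 kHz, folds to fs − 27.6 kHz = 26 kHz.
134.8 kHz mod fs = 27.6 kHz.
27.6 kHz > fs/2 = 26.8 kHz, folds to fs − 27.6 kHz = 26 kHz.
19.6 kHz ≤ fs/2 = 26.8 kHz, passes unchanged.
Distinct values: {19.6 kHz, 26 kHz} → 2.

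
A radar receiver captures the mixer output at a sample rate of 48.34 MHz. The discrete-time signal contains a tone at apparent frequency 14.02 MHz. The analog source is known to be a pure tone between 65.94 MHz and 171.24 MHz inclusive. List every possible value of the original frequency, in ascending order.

82.66 MHz, 110.7 MHz, 131 MHz, 159.04 MHz

Frequencies that alias to 14.02 MHz are k·fs ± 14.02 MHz for integer k ≥ 0.
k=0: 14.02 MHz.
k=1: 34.32 MHz, 62.36 MHz.
k=2: 82.66 MHz, 110.7 MHz.
k=3: 131 MHz, 159.04 MHz.
k=4: 179.34 MHz, 207.38 MHz.
Within [65.94 MHz, 171.24 MHz]: 82.66 MHz, 110.7 MHz, 131 MHz, 159.04 MHz.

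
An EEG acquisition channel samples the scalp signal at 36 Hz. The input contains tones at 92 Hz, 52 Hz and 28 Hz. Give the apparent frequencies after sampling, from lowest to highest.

8 Hz, 16 Hz

fs/2 = 18 Hz.
92 Hz mod fs = 20 Hz.
20 Hz > fs/2 = 18 Hz, folds to fs − 20 Hz = 16 Hz.
52 Hz mod fs = 16 Hz.
16 Hz ≤ fs/2 = 18 Hz, appears at 16 Hz.
28 Hz > fs/2 = 18 Hz, folds to fs − 28 Hz = 8 Hz.
Distinct values: {8 Hz, 16 Hz}.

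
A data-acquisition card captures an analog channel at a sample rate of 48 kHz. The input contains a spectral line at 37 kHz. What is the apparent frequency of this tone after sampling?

11 kHz

37 kHz > fs/2 = 24 kHz, folds to fs − 37 kHz = 11 kHz.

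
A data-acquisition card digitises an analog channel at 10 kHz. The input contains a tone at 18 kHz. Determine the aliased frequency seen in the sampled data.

18 kHz mod fs = 8 kHz.
8 kHz > fs/2 = 5 kHz, folds to fs − 8 kHz = 2 kHz.

2 kHz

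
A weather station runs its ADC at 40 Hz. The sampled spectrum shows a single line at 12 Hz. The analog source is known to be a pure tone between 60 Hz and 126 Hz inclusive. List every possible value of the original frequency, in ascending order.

68 Hz, 92 Hz, 108 Hz

Frequencies that alias to 12 Hz are k·fs ± 12 Hz for integer k ≥ 0.
k=0: 12 Hz.
k=1: 28 Hz, 52 Hz.
k=2: 68 Hz, 92 Hz.
k=3: 108 Hz, 132 Hz.
k=4: 148 Hz, 172 Hz.
Within [60 Hz, 126 Hz]: 68 Hz, 92 Hz, 108 Hz.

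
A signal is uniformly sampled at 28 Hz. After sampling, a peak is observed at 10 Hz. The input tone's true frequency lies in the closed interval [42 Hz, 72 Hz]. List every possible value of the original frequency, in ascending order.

Frequencies that alias to 10 Hz are k·fs ± 10 Hz for integer k ≥ 0.
k=0: 10 Hz.
k=1: 18 Hz, 38 Hz.
k=2: 46 Hz, 66 Hz.
k=3: 74 Hz, 94 Hz.
Within [42 Hz, 72 Hz]: 46 Hz, 66 Hz.

46 Hz, 66 Hz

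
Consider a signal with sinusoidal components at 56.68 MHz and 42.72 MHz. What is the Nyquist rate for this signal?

113.36 MHz

Highest-frequency component: 56.68 MHz.
Nyquist rate = 2 × 56.68 MHz = 113.36 MHz.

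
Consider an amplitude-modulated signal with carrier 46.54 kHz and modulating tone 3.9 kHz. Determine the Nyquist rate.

100.88 kHz

AM sidebands sit at fc ± fm = 42.64 kHz and 50.44 kHz.
Highest-frequency component: 50.44 kHz.
Nyquist rate = 2 × 50.44 kHz = 100.88 kHz.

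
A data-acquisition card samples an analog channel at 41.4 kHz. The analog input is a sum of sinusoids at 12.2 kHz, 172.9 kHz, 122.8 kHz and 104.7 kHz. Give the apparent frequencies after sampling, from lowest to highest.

fs/2 = 20.7 kHz.
12.2 kHz ≤ fs/2 = 20.7 kHz, passes unchanged.
172.9 kHz mod fs = 7.3 kHz.
7.3 kHz ≤ fs/2 = 20.7 kHz, appears at 7.3 kHz.
122.8 kHz mod fs = 40 kHz.
40 kHz > fs/2 = 20.7 kHz, folds to fs − 40 kHz = 1.4 kHz.
104.7 kHz mod fs = 21.9 kHz.
21.9 kHz > fs/2 = 20.7 kHz, folds to fs − 21.9 kHz = 19.5 kHz.
Distinct values: {1.4 kHz, 7.3 kHz, 12.2 kHz, 19.5 kHz}.

1.4 kHz, 7.3 kHz, 12.2 kHz, 19.5 kHz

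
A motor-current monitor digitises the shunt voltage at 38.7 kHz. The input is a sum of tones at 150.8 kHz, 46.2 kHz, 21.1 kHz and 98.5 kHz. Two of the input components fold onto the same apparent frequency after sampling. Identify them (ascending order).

fs/2 = 19.35 kHz.
150.8 kHz mod fs = 34.7 kHz.
34.7 kHz > fs/2 = 19.35 kHz, folds to fs − 34.7 kHz = 4 kHz.
46.2 kHz mod fs = 7.5 kHz.
7.5 kHz ≤ fs/2 = 19.35 kHz, appears at 7.5 kHz.
21.1 kHz > fs/2 = 19.35 kHz, folds to fs − 21.1 kHz = 17.6 kHz.
98.5 kHz mod fs = 21.1 kHz.
21.1 kHz > fs/2 = 19.35 kHz, folds to fs − 21.1 kHz = 17.6 kHz.
21.1 kHz and 98.5 kHz both map to 17.6 kHz.

21.1 kHz, 98.5 kHz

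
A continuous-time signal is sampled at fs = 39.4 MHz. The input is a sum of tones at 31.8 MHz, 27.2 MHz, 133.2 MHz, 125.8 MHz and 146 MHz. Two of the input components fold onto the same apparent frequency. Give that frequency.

fs/2 = 19.7 MHz.
31.8 MHz > fs/2 = 19.7 MHz, folds to fs − 31.8 MHz = 7.6 MHz.
27.2 MHz > fs/2 = 19.7 MHz, folds to fs − 27.2 MHz = 12.2 MHz.
133.2 MHz mod fs = 15 MHz.
15 MHz ≤ fs/2 = 19.7 MHz, appears at 15 MHz.
125.8 MHz mod fs = 7.6 MHz.
7.6 MHz ≤ fs/2 = 19.7 MHz, appears at 7.6 MHz.
146 MHz mod fs = 27.8 MHz.
27.8 MHz > fs/2 = 19.7 MHz, folds to fs − 27.8 MHz = 11.6 MHz.
31.8 MHz and 125.8 MHz both map to 7.6 MHz.

7.6 MHz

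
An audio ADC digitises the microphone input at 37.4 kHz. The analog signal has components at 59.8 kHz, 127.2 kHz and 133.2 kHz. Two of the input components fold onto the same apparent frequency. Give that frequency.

15 kHz

fs/2 = 18.7 kHz.
59.8 kHz mod fs = 22.4 kHz.
22.4 kHz > fs/2 = 18.7 kHz, folds to fs − 22.4 kHz = 15 kHz.
127.2 kHz mod fs = 15 kHz.
15 kHz ≤ fs/2 = 18.7 kHz, appears at 15 kHz.
133.2 kHz mod fs = 21 kHz.
21 kHz > fs/2 = 18.7 kHz, folds to fs − 21 kHz = 16.4 kHz.
59.8 kHz and 127.2 kHz both map to 15 kHz.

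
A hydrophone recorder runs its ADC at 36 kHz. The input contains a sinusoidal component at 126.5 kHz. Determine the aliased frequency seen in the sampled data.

126.5 kHz mod fs = 18.5 kHz.
18.5 kHz > fs/2 = 18 kHz, folds to fs − 18.5 kHz = 17.5 kHz.

17.5 kHz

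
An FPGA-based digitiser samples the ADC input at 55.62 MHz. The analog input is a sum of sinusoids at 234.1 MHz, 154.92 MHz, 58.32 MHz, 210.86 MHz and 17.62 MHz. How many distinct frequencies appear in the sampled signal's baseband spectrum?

fs/2 = 27.81 MHz.
234.1 MHz mod fs = 11.62 MHz.
11.62 MHz ≤ fs/2 = 27.81 MHz, appears at 11.62 MHz.
154.92 MHz mod fs = 43.68 MHz.
43.68 MHz > fs/2 = 27.81 MHz, folds to fs − 43.68 MHz = 11.94 MHz.
58.32 MHz mod fs = 2.7 MHz.
2.7 MHz ≤ fs/2 = 27.81 MHz, appears at 2.7 MHz.
210.86 MHz mod fs = 44 MHz.
44 MHz > fs/2 = 27.81 MHz, folds to fs − 44 MHz = 11.62 MHz.
17.62 MHz ≤ fs/2 = 27.81 MHz, passes unchanged.
Distinct values: {2.7 MHz, 11.62 MHz, 11.94 MHz, 17.62 MHz} → 4.

4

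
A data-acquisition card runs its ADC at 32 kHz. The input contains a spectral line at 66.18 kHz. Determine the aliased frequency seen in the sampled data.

2.18 kHz

66.18 kHz mod fs = 2.18 kHz.
2.18 kHz ≤ fs/2 = 16 kHz, appears at 2.18 kHz.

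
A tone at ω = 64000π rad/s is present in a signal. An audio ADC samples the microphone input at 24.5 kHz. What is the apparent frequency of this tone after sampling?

7.5 kHz

ω = 64000π rad/s → f = ω/(2π) = 32000 Hz = 32 kHz.
32 kHz mod fs = 7.5 kHz.
7.5 kHz ≤ fs/2 = 12.25 kHz, appears at 7.5 kHz.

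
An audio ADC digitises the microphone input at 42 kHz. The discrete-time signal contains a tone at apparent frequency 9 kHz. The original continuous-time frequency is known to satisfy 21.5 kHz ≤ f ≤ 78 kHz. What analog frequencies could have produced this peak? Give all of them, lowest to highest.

Frequencies that alias to 9 kHz are k·fs ± 9 kHz for integer k ≥ 0.
k=0: 9 kHz.
k=1: 33 kHz, 51 kHz.
k=2: 75 kHz, 93 kHz.
k=3: 117 kHz, 135 kHz.
Within [21.5 kHz, 78 kHz]: 33 kHz, 51 kHz, 75 kHz.

33 kHz, 51 kHz, 75 kHz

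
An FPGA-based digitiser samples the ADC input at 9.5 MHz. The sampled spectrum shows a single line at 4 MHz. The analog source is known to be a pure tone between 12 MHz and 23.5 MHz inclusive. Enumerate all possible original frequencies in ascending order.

13.5 MHz, 15 MHz, 23 MHz

Frequencies that alias to 4 MHz are k·fs ± 4 MHz for integer k ≥ 0.
k=0: 4 MHz.
k=1: 5.5 MHz, 13.5 MHz.
k=2: 15 MHz, 23 MHz.
k=3: 24.5 MHz, 32.5 MHz.
Within [12 MHz, 23.5 MHz]: 13.5 MHz, 15 MHz, 23 MHz.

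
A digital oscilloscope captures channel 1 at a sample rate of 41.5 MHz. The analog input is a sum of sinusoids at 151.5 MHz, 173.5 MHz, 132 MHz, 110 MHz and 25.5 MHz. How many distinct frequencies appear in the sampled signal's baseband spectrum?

fs/2 = 20.75 MHz.
151.5 MHz mod fs = 27 MHz.
27 MHz > fs/2 = 20.75 MHz, folds to fs − 27 MHz = 14.5 MHz.
173.5 MHz mod fs = 7.5 MHz.
7.5 MHz ≤ fs/2 = 20.75 MHz, appears at 7.5 MHz.
132 MHz mod fs = 7.5 MHz.
7.5 MHz ≤ fs/2 = 20.75 MHz, appears at 7.5 MHz.
110 MHz mod fs = 27 MHz.
27 MHz > fs/2 = 20.75 MHz, folds to fs − 27 MHz = 14.5 MHz.
25.5 MHz > fs/2 = 20.75 MHz, folds to fs − 25.5 MHz = 16 MHz.
Distinct values: {7.5 MHz, 14.5 MHz, 16 MHz} → 3.

3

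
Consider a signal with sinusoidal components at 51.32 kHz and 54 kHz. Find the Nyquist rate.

Highest-frequency component: 54 kHz.
Nyquist rate = 2 × 54 kHz = 108 kHz.

108 kHz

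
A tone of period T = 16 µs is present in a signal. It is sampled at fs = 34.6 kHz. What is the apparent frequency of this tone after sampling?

T = 16 µs → f = 1/T = 62.5 kHz.
62.5 kHz mod fs = 27.9 kHz.
27.9 kHz > fs/2 = 17.3 kHz, folds to fs − 27.9 kHz = 6.7 kHz.

6.7 kHz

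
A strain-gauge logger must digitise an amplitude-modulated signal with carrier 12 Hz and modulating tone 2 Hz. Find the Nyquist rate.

28 Hz

AM sidebands sit at fc ± fm = 10 Hz and 14 Hz.
Highest-frequency component: 14 Hz.
Nyquist rate = 2 × 14 Hz = 28 Hz.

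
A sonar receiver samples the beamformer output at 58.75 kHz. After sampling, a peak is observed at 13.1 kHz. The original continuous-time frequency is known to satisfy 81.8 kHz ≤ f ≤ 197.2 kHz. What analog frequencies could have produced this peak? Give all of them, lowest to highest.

104.4 kHz, 130.6 kHz, 163.15 kHz, 189.35 kHz

Frequencies that alias to 13.1 kHz are k·fs ± 13.1 kHz for integer k ≥ 0.
k=0: 13.1 kHz.
k=1: 45.65 kHz, 71.85 kHz.
k=2: 104.4 kHz, 130.6 kHz.
k=3: 163.15 kHz, 189.35 kHz.
k=4: 221.9 kHz, 248.1 kHz.
Within [81.8 kHz, 197.2 kHz]: 104.4 kHz, 130.6 kHz, 163.15 kHz, 189.35 kHz.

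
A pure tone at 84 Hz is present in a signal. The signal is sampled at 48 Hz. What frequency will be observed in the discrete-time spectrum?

12 Hz

84 Hz mod fs = 36 Hz.
36 Hz > fs/2 = 24 Hz, folds to fs − 36 Hz = 12 Hz.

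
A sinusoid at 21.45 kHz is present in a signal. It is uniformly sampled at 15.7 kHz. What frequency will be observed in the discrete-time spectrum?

21.45 kHz mod fs = 5.75 kHz.
5.75 kHz ≤ fs/2 = 7.85 kHz, appears at 5.75 kHz.

5.75 kHz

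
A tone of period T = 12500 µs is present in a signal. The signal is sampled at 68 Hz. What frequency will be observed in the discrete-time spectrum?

T = 12500 µs → f = 1/T = 80 Hz.
80 Hz mod fs = 12 Hz.
12 Hz ≤ fs/2 = 34 Hz, appears at 12 Hz.

12 Hz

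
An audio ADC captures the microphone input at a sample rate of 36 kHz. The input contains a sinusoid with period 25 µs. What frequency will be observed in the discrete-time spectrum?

4 kHz

T = 25 µs → f = 1/T = 40 kHz.
40 kHz mod fs = 4 kHz.
4 kHz ≤ fs/2 = 18 kHz, appears at 4 kHz.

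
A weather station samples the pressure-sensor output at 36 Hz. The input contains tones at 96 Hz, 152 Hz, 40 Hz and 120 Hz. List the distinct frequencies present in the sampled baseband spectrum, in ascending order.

fs/2 = 18 Hz.
96 Hz mod fs = 24 Hz.
24 Hz > fs/2 = 18 Hz, folds to fs − 24 Hz = 12 Hz.
152 Hz mod fs = 8 Hz.
8 Hz ≤ fs/2 = 18 Hz, appears at 8 Hz.
40 Hz mod fs = 4 Hz.
4 Hz ≤ fs/2 = 18 Hz, appears at 4 Hz.
120 Hz mod fs = 12 Hz.
12 Hz ≤ fs/2 = 18 Hz, appears at 12 Hz.
Distinct values: {4 Hz, 8 Hz, 12 Hz}.

4 Hz, 8 Hz, 12 Hz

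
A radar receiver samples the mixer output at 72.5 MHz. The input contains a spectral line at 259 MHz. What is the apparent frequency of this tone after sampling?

31 MHz

259 MHz mod fs = 41.5 MHz.
41.5 MHz > fs/2 = 36.25 MHz, folds to fs − 41.5 MHz = 31 MHz.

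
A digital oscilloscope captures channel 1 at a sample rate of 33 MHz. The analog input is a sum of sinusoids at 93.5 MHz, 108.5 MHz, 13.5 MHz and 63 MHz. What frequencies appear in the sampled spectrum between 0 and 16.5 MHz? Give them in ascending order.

fs/2 = 16.5 MHz.
93.5 MHz mod fs = 27.5 MHz.
27.5 MHz > fs/2 = 16.5 MHz, folds to fs − 27.5 MHz = 5.5 MHz.
108.5 MHz mod fs = 9.5 MHz.
9.5 MHz ≤ fs/2 = 16.5 MHz, appears at 9.5 MHz.
13.5 MHz ≤ fs/2 = 16.5 MHz, passes unchanged.
63 MHz mod fs = 30 MHz.
30 MHz > fs/2 = 16.5 MHz, folds to fs − 30 MHz = 3 MHz.
Distinct values: {3 MHz, 5.5 MHz, 9.5 MHz, 13.5 MHz}.

3 MHz, 5.5 MHz, 9.5 MHz, 13.5 MHz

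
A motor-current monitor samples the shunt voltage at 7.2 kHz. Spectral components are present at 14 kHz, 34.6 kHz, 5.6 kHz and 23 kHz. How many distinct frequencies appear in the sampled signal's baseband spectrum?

3

fs/2 = 3.6 kHz.
14 kHz mod fs = 6.8 kHz.
6.8 kHz > fs/2 = 3.6 kHz, folds to fs − 6.8 kHz = 0.4 kHz.
34.6 kHz mod fs = 5.8 kHz.
5.8 kHz > fs/2 = 3.6 kHz, folds to fs − 5.8 kHz = 1.4 kHz.
5.6 kHz > fs/2 = 3.6 kHz, folds to fs − 5.6 kHz = 1.6 kHz.
23 kHz mod fs = 1.4 kHz.
1.4 kHz ≤ fs/2 = 3.6 kHz, appears at 1.4 kHz.
Distinct values: {0.4 kHz, 1.4 kHz, 1.6 kHz} → 3.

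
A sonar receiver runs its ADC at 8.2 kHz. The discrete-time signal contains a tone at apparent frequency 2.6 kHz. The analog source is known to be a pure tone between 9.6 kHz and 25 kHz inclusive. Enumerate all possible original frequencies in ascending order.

10.8 kHz, 13.8 kHz, 19 kHz, 22 kHz

Frequencies that alias to 2.6 kHz are k·fs ± 2.6 kHz for integer k ≥ 0.
k=0: 2.6 kHz.
k=1: 5.6 kHz, 10.8 kHz.
k=2: 13.8 kHz, 19 kHz.
k=3: 22 kHz, 27.2 kHz.
k=4: 30.2 kHz, 35.4 kHz.
Within [9.6 kHz, 25 kHz]: 10.8 kHz, 13.8 kHz, 19 kHz, 22 kHz.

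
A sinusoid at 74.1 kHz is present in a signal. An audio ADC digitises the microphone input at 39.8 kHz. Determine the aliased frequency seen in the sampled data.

5.5 kHz

74.1 kHz mod fs = 34.3 kHz.
34.3 kHz > fs/2 = 19.9 kHz, folds to fs − 34.3 kHz = 5.5 kHz.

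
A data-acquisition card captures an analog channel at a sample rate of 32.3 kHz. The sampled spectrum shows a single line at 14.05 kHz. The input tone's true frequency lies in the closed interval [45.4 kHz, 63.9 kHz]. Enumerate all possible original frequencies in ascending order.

Frequencies that alias to 14.05 kHz are k·fs ± 14.05 kHz for integer k ≥ 0.
k=0: 14.05 kHz.
k=1: 18.25 kHz, 46.35 kHz.
k=2: 50.55 kHz, 78.65 kHz.
k=3: 82.85 kHz, 110.95 kHz.
Within [45.4 kHz, 63.9 kHz]: 46.35 kHz, 50.55 kHz.

46.35 kHz, 50.55 kHz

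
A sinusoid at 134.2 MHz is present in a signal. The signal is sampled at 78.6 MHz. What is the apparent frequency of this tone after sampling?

23 MHz

134.2 MHz mod fs = 55.6 MHz.
55.6 MHz > fs/2 = 39.3 MHz, folds to fs − 55.6 MHz = 23 MHz.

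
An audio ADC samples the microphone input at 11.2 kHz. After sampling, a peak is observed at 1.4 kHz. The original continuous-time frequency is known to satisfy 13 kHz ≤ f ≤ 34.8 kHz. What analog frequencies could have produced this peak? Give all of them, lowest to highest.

21 kHz, 23.8 kHz, 32.2 kHz

Frequencies that alias to 1.4 kHz are k·fs ± 1.4 kHz for integer k ≥ 0.
k=0: 1.4 kHz.
k=1: 9.8 kHz, 12.6 kHz.
k=2: 21 kHz, 23.8 kHz.
k=3: 32.2 kHz, 35 kHz.
k=4: 43.4 kHz, 46.2 kHz.
Within [13 kHz, 34.8 kHz]: 21 kHz, 23.8 kHz, 32.2 kHz.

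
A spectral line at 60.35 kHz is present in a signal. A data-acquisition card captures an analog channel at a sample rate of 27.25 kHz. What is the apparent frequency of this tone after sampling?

60.35 kHz mod fs = 5.85 kHz.
5.85 kHz ≤ fs/2 = 13.625 kHz, appears at 5.85 kHz.

5.85 kHz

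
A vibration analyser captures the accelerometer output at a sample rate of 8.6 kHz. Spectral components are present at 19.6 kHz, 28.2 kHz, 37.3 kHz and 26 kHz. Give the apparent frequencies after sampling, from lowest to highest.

fs/2 = 4.3 kHz.
19.6 kHz mod fs = 2.4 kHz.
2.4 kHz ≤ fs/2 = 4.3 kHz, appears at 2.4 kHz.
28.2 kHz mod fs = 2.4 kHz.
2.4 kHz ≤ fs/2 = 4.3 kHz, appears at 2.4 kHz.
37.3 kHz mod fs = 2.9 kHz.
2.9 kHz ≤ fs/2 = 4.3 kHz, appears at 2.9 kHz.
26 kHz mod fs = 0.2 kHz.
0.2 kHz ≤ fs/2 = 4.3 kHz, appears at 0.2 kHz.
Distinct values: {0.2 kHz, 2.4 kHz, 2.9 kHz}.

0.2 kHz, 2.4 kHz, 2.9 kHz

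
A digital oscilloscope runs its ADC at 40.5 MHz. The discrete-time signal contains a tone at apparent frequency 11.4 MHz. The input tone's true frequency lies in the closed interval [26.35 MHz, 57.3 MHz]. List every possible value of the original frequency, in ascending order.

Frequencies that alias to 11.4 MHz are k·fs ± 11.4 MHz for integer k ≥ 0.
k=0: 11.4 MHz.
k=1: 29.1 MHz, 51.9 MHz.
k=2: 69.6 MHz, 92.4 MHz.
Within [26.35 MHz, 57.3 MHz]: 29.1 MHz, 51.9 MHz.

29.1 MHz, 51.9 MHz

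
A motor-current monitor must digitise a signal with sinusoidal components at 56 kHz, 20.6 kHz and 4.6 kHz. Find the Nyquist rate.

Highest-frequency component: 56 kHz.
Nyquist rate = 2 × 56 kHz = 112 kHz.

112 kHz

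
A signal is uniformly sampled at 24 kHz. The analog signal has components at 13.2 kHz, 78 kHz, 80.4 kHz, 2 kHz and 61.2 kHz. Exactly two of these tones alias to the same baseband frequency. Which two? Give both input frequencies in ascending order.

fs/2 = 12 kHz.
13.2 kHz > fs/2 = 12 kHz, folds to fs − 13.2 kHz = 10.8 kHz.
78 kHz mod fs = 6 kHz.
6 kHz ≤ fs/2 = 12 kHz, appears at 6 kHz.
80.4 kHz mod fs = 8.4 kHz.
8.4 kHz ≤ fs/2 = 12 kHz, appears at 8.4 kHz.
2 kHz ≤ fs/2 = 12 kHz, passes unchanged.
61.2 kHz mod fs = 13.2 kHz.
13.2 kHz > fs/2 = 12 kHz, folds to fs − 13.2 kHz = 10.8 kHz.
13.2 kHz and 61.2 kHz both map to 10.8 kHz.

13.2 kHz, 61.2 kHz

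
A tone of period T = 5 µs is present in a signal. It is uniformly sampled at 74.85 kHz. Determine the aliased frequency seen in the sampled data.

24.55 kHz

T = 5 µs → f = 1/T = 200 kHz.
200 kHz mod fs = 50.3 kHz.
50.3 kHz > fs/2 = 37.425 kHz, folds to fs − 50.3 kHz = 24.55 kHz.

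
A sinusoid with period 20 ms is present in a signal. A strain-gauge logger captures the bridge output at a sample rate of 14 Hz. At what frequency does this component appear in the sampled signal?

6 Hz

T = 20 ms → f = 1/T = 50 Hz.
50 Hz mod fs = 8 Hz.
8 Hz > fs/2 = 7 Hz, folds to fs − 8 Hz = 6 Hz.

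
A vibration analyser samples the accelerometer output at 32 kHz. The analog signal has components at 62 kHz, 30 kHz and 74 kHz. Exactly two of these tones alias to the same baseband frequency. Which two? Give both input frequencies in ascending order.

fs/2 = 16 kHz.
62 kHz mod fs = 30 kHz.
30 kHz > fs/2 = 16 kHz, folds to fs − 30 kHz = 2 kHz.
30 kHz > fs/2 = 16 kHz, folds to fs − 30 kHz = 2 kHz.
74 kHz mod fs = 10 kHz.
10 kHz ≤ fs/2 = 16 kHz, appears at 10 kHz.
30 kHz and 62 kHz both map to 2 kHz.

30 kHz, 62 kHz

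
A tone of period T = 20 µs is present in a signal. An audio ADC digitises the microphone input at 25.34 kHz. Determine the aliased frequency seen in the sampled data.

T = 20 µs → f = 1/T = 50 kHz.
50 kHz mod fs = 24.66 kHz.
24.66 kHz > fs/2 = 12.67 kHz, folds to fs − 24.66 kHz = 0.68 kHz.

0.68 kHz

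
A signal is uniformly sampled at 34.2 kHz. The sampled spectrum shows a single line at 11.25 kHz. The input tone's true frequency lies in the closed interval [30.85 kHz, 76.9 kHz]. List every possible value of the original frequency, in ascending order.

Frequencies that alias to 11.25 kHz are k·fs ± 11.25 kHz for integer k ≥ 0.
k=0: 11.25 kHz.
k=1: 22.95 kHz, 45.45 kHz.
k=2: 57.15 kHz, 79.65 kHz.
k=3: 91.35 kHz, 113.85 kHz.
Within [30.85 kHz, 76.9 kHz]: 45.45 kHz, 57.15 kHz.

45.45 kHz, 57.15 kHz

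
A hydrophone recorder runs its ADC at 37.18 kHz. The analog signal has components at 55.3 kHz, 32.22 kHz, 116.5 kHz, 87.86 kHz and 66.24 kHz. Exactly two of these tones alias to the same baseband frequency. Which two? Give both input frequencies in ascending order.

32.22 kHz, 116.5 kHz

fs/2 = 18.59 kHz.
55.3 kHz mod fs = 18.12 kHz.
18.12 kHz ≤ fs/2 = 18.59 kHz, appears at 18.12 kHz.
32.22 kHz > fs/2 = 18.59 kHz, folds to fs − 32.22 kHz = 4.96 kHz.
116.5 kHz mod fs = 4.96 kHz.
4.96 kHz ≤ fs/2 = 18.59 kHz, appears at 4.96 kHz.
87.86 kHz mod fs = 13.5 kHz.
13.5 kHz ≤ fs/2 = 18.59 kHz, appears at 13.5 kHz.
66.24 kHz mod fs = 29.06 kHz.
29.06 kHz > fs/2 = 18.59 kHz, folds to fs − 29.06 kHz = 8.12 kHz.
32.22 kHz and 116.5 kHz both map to 4.96 kHz.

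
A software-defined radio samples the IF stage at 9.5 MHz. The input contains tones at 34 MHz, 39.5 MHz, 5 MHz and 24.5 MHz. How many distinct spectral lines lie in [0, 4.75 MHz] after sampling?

3

fs/2 = 4.75 MHz.
34 MHz mod fs = 5.5 MHz.
5.5 MHz > fs/2 = 4.75 MHz, folds to fs − 5.5 MHz = 4 MHz.
39.5 MHz mod fs = 1.5 MHz.
1.5 MHz ≤ fs/2 = 4.75 MHz, appears at 1.5 MHz.
5 MHz > fs/2 = 4.75 MHz, folds to fs − 5 MHz = 4.5 MHz.
24.5 MHz mod fs = 5.5 MHz.
5.5 MHz > fs/2 = 4.75 MHz, folds to fs − 5.5 MHz = 4 MHz.
Distinct values: {1.5 MHz, 4 MHz, 4.5 MHz} → 3.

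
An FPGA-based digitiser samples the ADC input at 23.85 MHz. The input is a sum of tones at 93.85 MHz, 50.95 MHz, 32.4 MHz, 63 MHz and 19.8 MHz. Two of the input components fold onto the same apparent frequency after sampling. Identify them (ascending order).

fs/2 = 11.925 MHz.
93.85 MHz mod fs = 22.3 MHz.
22.3 MHz > fs/2 = 11.925 MHz, folds to fs − 22.3 MHz = 1.55 MHz.
50.95 MHz mod fs = 3.25 MHz.
3.25 MHz ≤ fs/2 = 11.925 MHz, appears at 3.25 MHz.
32.4 MHz mod fs = 8.55 MHz.
8.55 MHz ≤ fs/2 = 11.925 MHz, appears at 8.55 MHz.
63 MHz mod fs = 15.3 MHz.
15.3 MHz > fs/2 = 11.925 MHz, folds to fs − 15.3 MHz = 8.55 MHz.
19.8 MHz > fs/2 = 11.925 MHz, folds to fs − 19.8 MHz = 4.05 MHz.
32.4 MHz and 63 MHz both map to 8.55 MHz.

32.4 MHz, 63 MHz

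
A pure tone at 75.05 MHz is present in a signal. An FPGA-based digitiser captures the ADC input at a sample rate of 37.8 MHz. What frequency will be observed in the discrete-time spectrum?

0.55 MHz

75.05 MHz mod fs = 37.25 MHz.
37.25 MHz > fs/2 = 18.9 MHz, folds to fs − 37.25 MHz = 0.55 MHz.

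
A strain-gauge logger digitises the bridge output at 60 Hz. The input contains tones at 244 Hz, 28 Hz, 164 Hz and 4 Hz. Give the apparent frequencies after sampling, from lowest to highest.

4 Hz, 16 Hz, 28 Hz

fs/2 = 30 Hz.
244 Hz mod fs = 4 Hz.
4 Hz ≤ fs/2 = 30 Hz, appears at 4 Hz.
28 Hz ≤ fs/2 = 30 Hz, passes unchanged.
164 Hz mod fs = 44 Hz.
44 Hz > fs/2 = 30 Hz, folds to fs − 44 Hz = 16 Hz.
4 Hz ≤ fs/2 = 30 Hz, passes unchanged.
Distinct values: {4 Hz, 16 Hz, 28 Hz}.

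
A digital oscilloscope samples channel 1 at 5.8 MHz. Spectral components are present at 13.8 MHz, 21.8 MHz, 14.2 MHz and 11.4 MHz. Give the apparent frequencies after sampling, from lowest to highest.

0.2 MHz, 1.4 MHz, 2.2 MHz, 2.6 MHz

fs/2 = 2.9 MHz.
13.8 MHz mod fs = 2.2 MHz.
2.2 MHz ≤ fs/2 = 2.9 MHz, appears at 2.2 MHz.
21.8 MHz mod fs = 4.4 MHz.
4.4 MHz > fs/2 = 2.9 MHz, folds to fs − 4.4 MHz = 1.4 MHz.
14.2 MHz mod fs = 2.6 MHz.
2.6 MHz ≤ fs/2 = 2.9 MHz, appears at 2.6 MHz.
11.4 MHz mod fs = 5.6 MHz.
5.6 MHz > fs/2 = 2.9 MHz, folds to fs − 5.6 MHz = 0.2 MHz.
Distinct values: {0.2 MHz, 1.4 MHz, 2.2 MHz, 2.6 MHz}.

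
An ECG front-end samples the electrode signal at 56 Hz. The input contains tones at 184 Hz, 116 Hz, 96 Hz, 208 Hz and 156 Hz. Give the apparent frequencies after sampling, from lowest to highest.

4 Hz, 12 Hz, 16 Hz

fs/2 = 28 Hz.
184 Hz mod fs = 16 Hz.
16 Hz ≤ fs/2 = 28 Hz, appears at 16 Hz.
116 Hz mod fs = 4 Hz.
4 Hz ≤ fs/2 = 28 Hz, appears at 4 Hz.
96 Hz mod fs = 40 Hz.
40 Hz > fs/2 = 28 Hz, folds to fs − 40 Hz = 16 Hz.
208 Hz mod fs = 40 Hz.
40 Hz > fs/2 = 28 Hz, folds to fs − 40 Hz = 16 Hz.
156 Hz mod fs = 44 Hz.
44 Hz > fs/2 = 28 Hz, folds to fs − 44 Hz = 12 Hz.
Distinct values: {4 Hz, 12 Hz, 16 Hz}.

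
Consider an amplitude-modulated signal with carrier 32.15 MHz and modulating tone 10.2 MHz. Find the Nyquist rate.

84.7 MHz

AM sidebands sit at fc ± fm = 21.95 MHz and 42.35 MHz.
Highest-frequency component: 42.35 MHz.
Nyquist rate = 2 × 42.35 MHz = 84.7 MHz.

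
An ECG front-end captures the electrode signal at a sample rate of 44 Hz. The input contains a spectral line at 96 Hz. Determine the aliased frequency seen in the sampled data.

96 Hz mod fs = 8 Hz.
8 Hz ≤ fs/2 = 22 Hz, appears at 8 Hz.

8 Hz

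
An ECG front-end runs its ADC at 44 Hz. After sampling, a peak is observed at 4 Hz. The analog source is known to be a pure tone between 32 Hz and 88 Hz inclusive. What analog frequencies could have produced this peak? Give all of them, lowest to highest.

40 Hz, 48 Hz, 84 Hz

Frequencies that alias to 4 Hz are k·fs ± 4 Hz for integer k ≥ 0.
k=0: 4 Hz.
k=1: 40 Hz, 48 Hz.
k=2: 84 Hz, 92 Hz.
k=3: 128 Hz, 136 Hz.
Within [32 Hz, 88 Hz]: 40 Hz, 48 Hz, 84 Hz.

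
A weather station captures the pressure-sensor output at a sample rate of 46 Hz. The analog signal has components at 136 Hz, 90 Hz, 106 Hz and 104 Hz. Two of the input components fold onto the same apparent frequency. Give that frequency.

fs/2 = 23 Hz.
136 Hz mod fs = 44 Hz.
44 Hz > fs/2 = 23 Hz, folds to fs − 44 Hz = 2 Hz.
90 Hz mod fs = 44 Hz.
44 Hz > fs/2 = 23 Hz, folds to fs − 44 Hz = 2 Hz.
106 Hz mod fs = 14 Hz.
14 Hz ≤ fs/2 = 23 Hz, appears at 14 Hz.
104 Hz mod fs = 12 Hz.
12 Hz ≤ fs/2 = 23 Hz, appears at 12 Hz.
90 Hz and 136 Hz both map to 2 Hz.

2 Hz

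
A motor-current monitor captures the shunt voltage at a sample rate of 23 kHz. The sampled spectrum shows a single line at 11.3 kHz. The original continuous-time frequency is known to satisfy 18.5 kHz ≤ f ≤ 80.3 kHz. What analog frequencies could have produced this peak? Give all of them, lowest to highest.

Frequencies that alias to 11.3 kHz are k·fs ± 11.3 kHz for integer k ≥ 0.
k=0: 11.3 kHz.
k=1: 11.7 kHz, 34.3 kHz.
k=2: 34.7 kHz, 57.3 kHz.
k=3: 57.7 kHz, 80.3 kHz.
k=4: 80.7 kHz, 103.3 kHz.
Within [18.5 kHz, 80.3 kHz]: 34.3 kHz, 34.7 kHz, 57.3 kHz, 57.7 kHz, 80.3 kHz.

34.3 kHz, 34.7 kHz, 57.3 kHz, 57.7 kHz, 80.3 kHz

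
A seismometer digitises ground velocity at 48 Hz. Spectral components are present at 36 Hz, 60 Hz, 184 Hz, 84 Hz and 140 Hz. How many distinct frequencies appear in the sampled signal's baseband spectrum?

3

fs/2 = 24 Hz.
36 Hz > fs/2 = 24 Hz, folds to fs − 36 Hz = 12 Hz.
60 Hz mod fs = 12 Hz.
12 Hz ≤ fs/2 = 24 Hz, appears at 12 Hz.
184 Hz mod fs = 40 Hz.
40 Hz > fs/2 = 24 Hz, folds to fs − 40 Hz = 8 Hz.
84 Hz mod fs = 36 Hz.
36 Hz > fs/2 = 24 Hz, folds to fs − 36 Hz = 12 Hz.
140 Hz mod fs = 44 Hz.
44 Hz > fs/2 = 24 Hz, folds to fs − 44 Hz = 4 Hz.
Distinct values: {4 Hz, 8 Hz, 12 Hz} → 3.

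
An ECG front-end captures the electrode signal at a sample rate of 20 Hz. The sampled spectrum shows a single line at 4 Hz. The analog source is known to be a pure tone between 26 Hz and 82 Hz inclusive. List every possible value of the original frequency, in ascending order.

36 Hz, 44 Hz, 56 Hz, 64 Hz, 76 Hz

Frequencies that alias to 4 Hz are k·fs ± 4 Hz for integer k ≥ 0.
k=0: 4 Hz.
k=1: 16 Hz, 24 Hz.
k=2: 36 Hz, 44 Hz.
k=3: 56 Hz, 64 Hz.
k=4: 76 Hz, 84 Hz.
k=5: 96 Hz, 104 Hz.
Within [26 Hz, 82 Hz]: 36 Hz, 44 Hz, 56 Hz, 64 Hz, 76 Hz.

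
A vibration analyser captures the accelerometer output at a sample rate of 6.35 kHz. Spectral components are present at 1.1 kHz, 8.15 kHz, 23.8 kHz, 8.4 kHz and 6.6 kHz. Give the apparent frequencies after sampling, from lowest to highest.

0.25 kHz, 1.1 kHz, 1.6 kHz, 1.8 kHz, 2.05 kHz

fs/2 = 3.175 kHz.
1.1 kHz ≤ fs/2 = 3.175 kHz, passes unchanged.
8.15 kHz mod fs = 1.8 kHz.
1.8 kHz ≤ fs/2 = 3.175 kHz, appears at 1.8 kHz.
23.8 kHz mod fs = 4.75 kHz.
4.75 kHz > fs/2 = 3.175 kHz, folds to fs − 4.75 kHz = 1.6 kHz.
8.4 kHz mod fs = 2.05 kHz.
2.05 kHz ≤ fs/2 = 3.175 kHz, appears at 2.05 kHz.
6.6 kHz mod fs = 0.25 kHz.
0.25 kHz ≤ fs/2 = 3.175 kHz, appears at 0.25 kHz.
Distinct values: {0.25 kHz, 1.1 kHz, 1.6 kHz, 1.8 kHz, 2.05 kHz}.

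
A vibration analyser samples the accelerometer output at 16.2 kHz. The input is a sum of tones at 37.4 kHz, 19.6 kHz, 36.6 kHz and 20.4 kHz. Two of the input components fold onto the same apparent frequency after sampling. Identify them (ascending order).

fs/2 = 8.1 kHz.
37.4 kHz mod fs = 5 kHz.
5 kHz ≤ fs/2 = 8.1 kHz, appears at 5 kHz.
19.6 kHz mod fs = 3.4 kHz.
3.4 kHz ≤ fs/2 = 8.1 kHz, appears at 3.4 kHz.
36.6 kHz mod fs = 4.2 kHz.
4.2 kHz ≤ fs/2 = 8.1 kHz, appears at 4.2 kHz.
20.4 kHz mod fs = 4.2 kHz.
4.2 kHz ≤ fs/2 = 8.1 kHz, appears at 4.2 kHz.
20.4 kHz and 36.6 kHz both map to 4.2 kHz.

20.4 kHz, 36.6 kHz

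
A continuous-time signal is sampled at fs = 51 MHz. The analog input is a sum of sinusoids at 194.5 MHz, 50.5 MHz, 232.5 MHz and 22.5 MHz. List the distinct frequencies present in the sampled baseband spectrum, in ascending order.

fs/2 = 25.5 MHz.
194.5 MHz mod fs = 41.5 MHz.
41.5 MHz > fs/2 = 25.5 MHz, folds to fs − 41.5 MHz = 9.5 MHz.
50.5 MHz > fs/2 = 25.5 MHz, folds to fs − 50.5 MHz = 0.5 MHz.
232.5 MHz mod fs = 28.5 MHz.
28.5 MHz > fs/2 = 25.5 MHz, folds to fs − 28.5 MHz = 22.5 MHz.
22.5 MHz ≤ fs/2 = 25.5 MHz, passes unchanged.
Distinct values: {0.5 MHz, 9.5 MHz, 22.5 MHz}.

0.5 MHz, 9.5 MHz, 22.5 MHz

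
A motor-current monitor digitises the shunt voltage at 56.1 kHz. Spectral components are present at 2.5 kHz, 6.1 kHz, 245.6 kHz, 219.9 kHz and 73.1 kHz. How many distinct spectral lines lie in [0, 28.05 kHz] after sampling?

fs/2 = 28.05 kHz.
2.5 kHz ≤ fs/2 = 28.05 kHz, passes unchanged.
6.1 kHz ≤ fs/2 = 28.05 kHz, passes unchanged.
245.6 kHz mod fs = 21.2 kHz.
21.2 kHz ≤ fs/2 = 28.05 kHz, appears at 21.2 kHz.
219.9 kHz mod fs = 51.6 kHz.
51.6 kHz > fs/2 = 28.05 kHz, folds to fs − 51.6 kHz = 4.5 kHz.
73.1 kHz mod fs = 17 kHz.
17 kHz ≤ fs/2 = 28.05 kHz, appears at 17 kHz.
Distinct values: {2.5 kHz, 4.5 kHz, 6.1 kHz, 17 kHz, 21.2 kHz} → 5.

5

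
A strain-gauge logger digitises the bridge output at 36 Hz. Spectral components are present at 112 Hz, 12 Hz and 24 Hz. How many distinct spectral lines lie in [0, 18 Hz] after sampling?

2

fs/2 = 18 Hz.
112 Hz mod fs = 4 Hz.
4 Hz ≤ fs/2 = 18 Hz, appears at 4 Hz.
12 Hz ≤ fs/2 = 18 Hz, passes unchanged.
24 Hz > fs/2 = 18 Hz, folds to fs − 24 Hz = 12 Hz.
Distinct values: {4 Hz, 12 Hz} → 2.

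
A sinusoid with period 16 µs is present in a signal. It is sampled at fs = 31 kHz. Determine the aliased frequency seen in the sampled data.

T = 16 µs → f = 1/T = 62.5 kHz.
62.5 kHz mod fs = 0.5 kHz.
0.5 kHz ≤ fs/2 = 15.5 kHz, appears at 0.5 kHz.

0.5 kHz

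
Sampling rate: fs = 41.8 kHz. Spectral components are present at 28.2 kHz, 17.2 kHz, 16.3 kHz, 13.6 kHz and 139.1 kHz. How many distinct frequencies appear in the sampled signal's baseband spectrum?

fs/2 = 20.9 kHz.
28.2 kHz > fs/2 = 20.9 kHz, folds to fs − 28.2 kHz = 13.6 kHz.
17.2 kHz ≤ fs/2 = 20.9 kHz, passes unchanged.
16.3 kHz ≤ fs/2 = 20.9 kHz, passes unchanged.
13.6 kHz ≤ fs/2 = 20.9 kHz, passes unchanged.
139.1 kHz mod fs = 13.7 kHz.
13.7 kHz ≤ fs/2 = 20.9 kHz, appears at 13.7 kHz.
Distinct values: {13.6 kHz, 13.7 kHz, 16.3 kHz, 17.2 kHz} → 4.

4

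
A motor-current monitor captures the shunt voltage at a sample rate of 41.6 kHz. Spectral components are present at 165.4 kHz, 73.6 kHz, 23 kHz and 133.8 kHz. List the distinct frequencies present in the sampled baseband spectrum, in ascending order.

fs/2 = 20.8 kHz.
165.4 kHz mod fs = 40.6 kHz.
40.6 kHz > fs/2 = 20.8 kHz, folds to fs − 40.6 kHz = 1 kHz.
73.6 kHz mod fs = 32 kHz.
32 kHz > fs/2 = 20.8 kHz, folds to fs − 32 kHz = 9.6 kHz.
23 kHz > fs/2 = 20.8 kHz, folds to fs − 23 kHz = 18.6 kHz.
133.8 kHz mod fs = 9 kHz.
9 kHz ≤ fs/2 = 20.8 kHz, appears at 9 kHz.
Distinct values: {1 kHz, 9 kHz, 9.6 kHz, 18.6 kHz}.

1 kHz, 9 kHz, 9.6 kHz, 18.6 kHz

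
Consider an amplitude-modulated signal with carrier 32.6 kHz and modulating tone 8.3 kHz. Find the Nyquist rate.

81.8 kHz

AM sidebands sit at fc ± fm = 24.3 kHz and 40.9 kHz.
Highest-frequency component: 40.9 kHz.
Nyquist rate = 2 × 40.9 kHz = 81.8 kHz.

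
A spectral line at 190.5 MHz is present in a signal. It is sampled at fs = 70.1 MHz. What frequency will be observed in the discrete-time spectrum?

190.5 MHz mod fs = 50.3 MHz.
50.3 MHz > fs/2 = 35.05 MHz, folds to fs − 50.3 MHz = 19.8 MHz.

19.8 MHz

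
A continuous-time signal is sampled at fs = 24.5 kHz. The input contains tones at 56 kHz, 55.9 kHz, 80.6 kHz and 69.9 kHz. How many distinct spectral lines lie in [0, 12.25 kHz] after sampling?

4

fs/2 = 12.25 kHz.
56 kHz mod fs = 7 kHz.
7 kHz ≤ fs/2 = 12.25 kHz, appears at 7 kHz.
55.9 kHz mod fs = 6.9 kHz.
6.9 kHz ≤ fs/2 = 12.25 kHz, appears at 6.9 kHz.
80.6 kHz mod fs = 7.1 kHz.
7.1 kHz ≤ fs/2 = 12.25 kHz, appears at 7.1 kHz.
69.9 kHz mod fs = 20.9 kHz.
20.9 kHz > fs/2 = 12.25 kHz, folds to fs − 20.9 kHz = 3.6 kHz.
Distinct values: {3.6 kHz, 6.9 kHz, 7 kHz, 7.1 kHz} → 4.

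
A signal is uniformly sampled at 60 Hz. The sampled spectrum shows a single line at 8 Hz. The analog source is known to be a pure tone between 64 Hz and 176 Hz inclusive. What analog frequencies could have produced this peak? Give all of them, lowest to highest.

68 Hz, 112 Hz, 128 Hz, 172 Hz

Frequencies that alias to 8 Hz are k·fs ± 8 Hz for integer k ≥ 0.
k=0: 8 Hz.
k=1: 52 Hz, 68 Hz.
k=2: 112 Hz, 128 Hz.
k=3: 172 Hz, 188 Hz.
k=4: 232 Hz, 248 Hz.
Within [64 Hz, 176 Hz]: 68 Hz, 112 Hz, 128 Hz, 172 Hz.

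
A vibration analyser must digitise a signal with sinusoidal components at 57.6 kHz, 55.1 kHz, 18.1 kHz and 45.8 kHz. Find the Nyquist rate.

Highest-frequency component: 57.6 kHz.
Nyquist rate = 2 × 57.6 kHz = 115.2 kHz.

115.2 kHz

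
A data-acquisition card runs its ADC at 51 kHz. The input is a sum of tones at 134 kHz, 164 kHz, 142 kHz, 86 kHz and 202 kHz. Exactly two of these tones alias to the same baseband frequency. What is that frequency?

fs/2 = 25.5 kHz.
134 kHz mod fs = 32 kHz.
32 kHz > fs/2 = 25.5 kHz, folds to fs − 32 kHz = 19 kHz.
164 kHz mod fs = 11 kHz.
11 kHz ≤ fs/2 = 25.5 kHz, appears at 11 kHz.
142 kHz mod fs = 40 kHz.
40 kHz > fs/2 = 25.5 kHz, folds to fs − 40 kHz = 11 kHz.
86 kHz mod fs = 35 kHz.
35 kHz > fs/2 = 25.5 kHz, folds to fs − 35 kHz = 16 kHz.
202 kHz mod fs = 49 kHz.
49 kHz > fs/2 = 25.5 kHz, folds to fs − 49 kHz = 2 kHz.
142 kHz and 164 kHz both map to 11 kHz.

11 kHz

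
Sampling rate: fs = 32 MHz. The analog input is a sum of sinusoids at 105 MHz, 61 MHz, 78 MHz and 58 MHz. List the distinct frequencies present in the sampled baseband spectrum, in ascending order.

fs/2 = 16 MHz.
105 MHz mod fs = 9 MHz.
9 MHz ≤ fs/2 = 16 MHz, appears at 9 MHz.
61 MHz mod fs = 29 MHz.
29 MHz > fs/2 = 16 MHz, folds to fs − 29 MHz = 3 MHz.
78 MHz mod fs = 14 MHz.
14 MHz ≤ fs/2 = 16 MHz, appears at 14 MHz.
58 MHz mod fs = 26 MHz.
26 MHz > fs/2 = 16 MHz, folds to fs − 26 MHz = 6 MHz.
Distinct values: {3 MHz, 6 MHz, 9 MHz, 14 MHz}.

3 MHz, 6 MHz, 9 MHz, 14 MHz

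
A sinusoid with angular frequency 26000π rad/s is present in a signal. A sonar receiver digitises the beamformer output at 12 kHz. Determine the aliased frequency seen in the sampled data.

1 kHz

ω = 26000π rad/s → f = ω/(2π) = 13000 Hz = 13 kHz.
13 kHz mod fs = 1 kHz.
1 kHz ≤ fs/2 = 6 kHz, appears at 1 kHz.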